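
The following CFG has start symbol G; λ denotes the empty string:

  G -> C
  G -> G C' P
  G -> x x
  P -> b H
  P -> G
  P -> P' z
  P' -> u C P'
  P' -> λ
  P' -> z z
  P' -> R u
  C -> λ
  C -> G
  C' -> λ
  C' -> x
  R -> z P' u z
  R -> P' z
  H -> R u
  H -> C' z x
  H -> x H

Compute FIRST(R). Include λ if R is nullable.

{ u, z }

R -> z P' u z contributes {z}.
From R -> P' z: P' nullable, take FIRST(P') ∪ {z} = { u, z }.
Union: FIRST(R) = { u, z }.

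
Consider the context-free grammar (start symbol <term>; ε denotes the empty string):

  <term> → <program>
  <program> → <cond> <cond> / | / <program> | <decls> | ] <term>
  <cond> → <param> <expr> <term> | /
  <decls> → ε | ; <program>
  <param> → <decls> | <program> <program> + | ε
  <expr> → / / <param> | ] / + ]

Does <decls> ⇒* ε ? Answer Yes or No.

Yes

<decls> has an ε-production, so <decls> ⇒ ε.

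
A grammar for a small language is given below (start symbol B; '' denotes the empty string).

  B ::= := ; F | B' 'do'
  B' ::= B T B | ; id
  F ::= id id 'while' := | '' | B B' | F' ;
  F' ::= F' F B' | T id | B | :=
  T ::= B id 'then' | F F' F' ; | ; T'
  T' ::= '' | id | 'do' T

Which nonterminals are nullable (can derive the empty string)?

Directly nullable (have an ''-production): F, T'.
No other nonterminal has a production whose RHS symbols are all nullable.

{ F, T' }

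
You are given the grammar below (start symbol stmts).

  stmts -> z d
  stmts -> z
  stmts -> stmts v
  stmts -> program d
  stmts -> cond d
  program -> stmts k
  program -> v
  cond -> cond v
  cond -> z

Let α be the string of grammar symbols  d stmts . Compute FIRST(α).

{ d }

d is a terminal; add {d} and stop.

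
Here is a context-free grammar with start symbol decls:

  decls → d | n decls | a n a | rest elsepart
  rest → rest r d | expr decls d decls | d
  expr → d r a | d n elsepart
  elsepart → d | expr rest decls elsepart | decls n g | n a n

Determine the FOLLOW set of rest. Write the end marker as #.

In decls → rest elsepart: add FIRST(elsepart) = { a, d, n }.
In rest → rest r d: add FIRST(r d) = { r }.
In elsepart → expr rest decls elsepart: add FIRST(decls elsepart) = { a, d, n }.
Union: FOLLOW(rest) = { a, d, n, r }.

{ a, d, n, r }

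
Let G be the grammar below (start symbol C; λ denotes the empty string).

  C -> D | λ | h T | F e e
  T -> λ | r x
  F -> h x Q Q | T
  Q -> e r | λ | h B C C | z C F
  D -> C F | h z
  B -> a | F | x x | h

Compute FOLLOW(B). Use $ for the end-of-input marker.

{ $, e, h, r, z }

In Q -> h B C C: add FIRST(C C)\{λ} = { e, h, r }.
  Since C C is nullable, also add FOLLOW(Q) = { $, e, h, r, z }.
Union: FOLLOW(B) = { $, e, h, r, z }.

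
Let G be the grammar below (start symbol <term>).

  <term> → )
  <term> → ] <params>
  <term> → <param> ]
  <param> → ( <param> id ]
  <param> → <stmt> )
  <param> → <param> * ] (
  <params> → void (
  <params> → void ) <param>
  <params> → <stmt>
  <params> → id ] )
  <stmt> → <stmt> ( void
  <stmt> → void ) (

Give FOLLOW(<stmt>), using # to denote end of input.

{ #, (, ) }

In <param> → <stmt> ): add FIRST()) = { ) }.
In <params> → <stmt>: <stmt> is at the end, add FOLLOW(<params>) = { # }.
In <stmt> → <stmt> ( void: add FIRST(( void) = { ( }.
Union: FOLLOW(<stmt>) = { #, (, ) }.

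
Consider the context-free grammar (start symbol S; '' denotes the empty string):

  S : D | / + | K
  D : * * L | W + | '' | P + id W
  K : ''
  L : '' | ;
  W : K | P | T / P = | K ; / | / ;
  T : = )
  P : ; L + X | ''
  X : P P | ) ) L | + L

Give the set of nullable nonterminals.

{ D, K, L, P, S, W, X }

Directly nullable (have an ''-production): D, K, L, P.
X : P P with every symbol nullable, so X is nullable.
S : D with every symbol nullable, so S is nullable.
W : K with every symbol nullable, so W is nullable.
No other nonterminal has a production whose RHS symbols are all nullable.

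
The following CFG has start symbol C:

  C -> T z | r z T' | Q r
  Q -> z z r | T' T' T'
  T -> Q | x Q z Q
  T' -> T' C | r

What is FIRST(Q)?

{ r, z }

Q -> z z r contributes {z}.
From Q -> T' T' T': add FIRST(T') = { r }.
Union: FIRST(Q) = { r, z }.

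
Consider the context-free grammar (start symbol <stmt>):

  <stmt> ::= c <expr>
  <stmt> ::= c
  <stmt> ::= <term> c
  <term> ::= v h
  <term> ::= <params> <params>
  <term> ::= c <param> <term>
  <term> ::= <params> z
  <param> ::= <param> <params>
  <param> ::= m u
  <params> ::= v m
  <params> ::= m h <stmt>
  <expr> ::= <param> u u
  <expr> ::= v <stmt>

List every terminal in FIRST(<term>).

{ c, m, v }

<term> ::= v h contributes {v}.
From <term> ::= <params> <params>: add FIRST(<params>) = { m, v }.
<term> ::= c <param> <term> contributes {c}.
From <term> ::= <params> z: add FIRST(<params>) = { m, v }.
Union: FIRST(<term>) = { c, m, v }.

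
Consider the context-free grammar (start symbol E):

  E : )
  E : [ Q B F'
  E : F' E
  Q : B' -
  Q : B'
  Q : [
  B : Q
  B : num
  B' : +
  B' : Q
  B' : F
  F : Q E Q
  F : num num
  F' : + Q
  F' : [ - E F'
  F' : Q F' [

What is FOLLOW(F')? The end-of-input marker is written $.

{ $, ), +, [, num }

In E : [ Q B F': F' is at the end, add FOLLOW(E) = { $, +, [, num }.
In E : F' E: add FIRST(E) = { ), +, [, num }.
In F' : [ - E F': F' is at the end, add FOLLOW(F') = { $, ), +, [, num }.
In F' : Q F' [: add FIRST([) = { [ }.
Union: FOLLOW(F') = { $, ), +, [, num }.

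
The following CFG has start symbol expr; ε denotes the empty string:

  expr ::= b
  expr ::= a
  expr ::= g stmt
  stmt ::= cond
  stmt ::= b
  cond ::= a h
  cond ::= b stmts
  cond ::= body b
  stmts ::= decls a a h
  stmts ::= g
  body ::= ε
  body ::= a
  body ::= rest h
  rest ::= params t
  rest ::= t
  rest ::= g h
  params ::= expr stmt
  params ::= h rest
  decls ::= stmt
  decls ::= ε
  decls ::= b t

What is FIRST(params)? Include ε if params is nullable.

{ a, b, g, h }

From params ::= expr stmt: add FIRST(expr) = { a, b, g }.
params ::= h rest contributes {h}.
Union: FIRST(params) = { a, b, g, h }.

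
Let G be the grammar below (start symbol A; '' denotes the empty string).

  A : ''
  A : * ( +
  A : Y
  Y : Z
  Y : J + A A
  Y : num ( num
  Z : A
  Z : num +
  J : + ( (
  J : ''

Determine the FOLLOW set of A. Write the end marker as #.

{ #, *, +, num }

A is the start symbol, so # ∈ FOLLOW(A).
In Y : J + A A: add FIRST(A)\{''} = { *, +, num }.
  Since A is nullable, also add FOLLOW(Y) = { #, *, +, num }.
In Y : J + A A: A is at the end, add FOLLOW(Y) = { #, *, +, num }.
In Z : A: A is at the end, add FOLLOW(Z) = { #, *, +, num }.
Union: FOLLOW(A) = { #, *, +, num }.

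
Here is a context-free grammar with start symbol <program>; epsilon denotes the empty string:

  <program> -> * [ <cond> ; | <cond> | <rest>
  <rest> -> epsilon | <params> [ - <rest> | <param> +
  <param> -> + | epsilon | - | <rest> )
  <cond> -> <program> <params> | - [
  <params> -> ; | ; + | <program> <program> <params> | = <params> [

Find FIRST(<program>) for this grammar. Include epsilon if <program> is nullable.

<program> -> * [ <cond> ; contributes {*}.
From <program> -> <cond>: add FIRST(<cond>) = { ), *, +, -, ;, = }.
From <program> -> <rest>: add FIRST(<rest>) = { ), *, +, -, ;, =, epsilon } (including epsilon since <rest> is nullable).
Union: FIRST(<program>) = { ), *, +, -, ;, =, epsilon }.

{ ), *, +, -, ;, =, epsilon }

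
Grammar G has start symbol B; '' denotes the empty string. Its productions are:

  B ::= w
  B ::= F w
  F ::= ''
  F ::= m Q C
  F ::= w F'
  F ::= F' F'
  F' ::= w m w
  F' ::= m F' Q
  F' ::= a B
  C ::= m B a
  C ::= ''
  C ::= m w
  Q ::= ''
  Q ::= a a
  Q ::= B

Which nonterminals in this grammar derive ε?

{ C, F, Q }

Directly nullable (have an ''-production): F, C, Q.
No other nonterminal has a production whose RHS symbols are all nullable.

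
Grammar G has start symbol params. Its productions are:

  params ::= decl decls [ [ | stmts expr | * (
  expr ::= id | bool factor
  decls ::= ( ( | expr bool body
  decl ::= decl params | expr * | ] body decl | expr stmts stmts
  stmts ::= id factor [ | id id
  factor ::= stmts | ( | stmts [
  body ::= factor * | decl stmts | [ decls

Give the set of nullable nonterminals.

{ } (none)

No nonterminal has an empty production or an RHS whose symbols are all nullable.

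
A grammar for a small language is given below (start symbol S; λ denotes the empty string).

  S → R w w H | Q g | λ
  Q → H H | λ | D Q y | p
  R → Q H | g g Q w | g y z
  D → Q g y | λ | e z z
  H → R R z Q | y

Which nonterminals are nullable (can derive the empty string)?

{ D, Q, S }

Directly nullable (have an λ-production): S, Q, D.
No other nonterminal has a production whose RHS symbols are all nullable.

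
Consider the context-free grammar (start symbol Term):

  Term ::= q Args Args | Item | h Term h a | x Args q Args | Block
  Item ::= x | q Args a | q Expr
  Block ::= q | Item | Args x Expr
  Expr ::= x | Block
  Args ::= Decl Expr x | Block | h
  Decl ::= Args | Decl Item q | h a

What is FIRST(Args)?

From Args ::= Decl Expr x: add FIRST(Decl) = { h, q, x }.
From Args ::= Block: add FIRST(Block) = { h, q, x }.
Args ::= h contributes {h}.
Union: FIRST(Args) = { h, q, x }.

{ h, q, x }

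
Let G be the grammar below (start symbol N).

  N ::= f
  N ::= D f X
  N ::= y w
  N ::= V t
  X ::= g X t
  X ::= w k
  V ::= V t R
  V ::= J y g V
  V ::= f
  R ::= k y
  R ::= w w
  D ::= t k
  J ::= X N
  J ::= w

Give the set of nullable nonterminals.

{ } (none)

No nonterminal has an empty production or an RHS whose symbols are all nullable.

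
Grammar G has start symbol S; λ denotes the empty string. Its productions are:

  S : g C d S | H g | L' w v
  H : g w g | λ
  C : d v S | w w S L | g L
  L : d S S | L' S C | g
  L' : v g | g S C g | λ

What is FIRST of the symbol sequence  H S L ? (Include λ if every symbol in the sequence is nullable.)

Add FIRST(H)\{λ} = { g }; H is nullable, continue.
Add FIRST(S) = { g, v, w }; S is not nullable, stop.

{ g, v, w }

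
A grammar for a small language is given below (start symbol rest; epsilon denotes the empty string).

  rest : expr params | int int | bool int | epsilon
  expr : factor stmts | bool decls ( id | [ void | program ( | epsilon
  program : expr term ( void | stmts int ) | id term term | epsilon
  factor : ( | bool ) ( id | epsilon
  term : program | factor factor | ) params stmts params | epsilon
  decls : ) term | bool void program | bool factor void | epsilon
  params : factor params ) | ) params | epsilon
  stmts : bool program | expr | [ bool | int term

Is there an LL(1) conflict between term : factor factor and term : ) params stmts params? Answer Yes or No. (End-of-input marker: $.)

FIRST(factor factor) = { (, bool, epsilon } and FIRST() params stmts params) = { ) }.
The first alternative is nullable and FOLLOW(term) = { $, (, ), [, bool, id, int } shares ) with FIRST of the second — conflict.

Yes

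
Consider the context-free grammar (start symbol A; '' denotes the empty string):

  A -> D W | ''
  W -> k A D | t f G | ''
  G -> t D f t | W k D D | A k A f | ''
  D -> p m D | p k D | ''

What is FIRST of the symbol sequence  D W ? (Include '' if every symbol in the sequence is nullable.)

Add FIRST(D)\{''} = { p }; D is nullable, continue.
Add FIRST(W)\{''} = { k, t }; W is nullable, continue.
Every symbol is nullable, so include ''.

{ k, p, t, '' }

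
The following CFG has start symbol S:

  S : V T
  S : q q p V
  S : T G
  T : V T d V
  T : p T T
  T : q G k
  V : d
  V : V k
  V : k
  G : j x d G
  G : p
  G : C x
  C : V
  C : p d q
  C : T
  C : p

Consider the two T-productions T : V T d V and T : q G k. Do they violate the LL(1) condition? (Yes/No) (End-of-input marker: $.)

FIRST(V T d V) = { d, k } and FIRST(q G k) = { q }.
The FIRST sets are disjoint and neither alternative is nullable — no conflict.

No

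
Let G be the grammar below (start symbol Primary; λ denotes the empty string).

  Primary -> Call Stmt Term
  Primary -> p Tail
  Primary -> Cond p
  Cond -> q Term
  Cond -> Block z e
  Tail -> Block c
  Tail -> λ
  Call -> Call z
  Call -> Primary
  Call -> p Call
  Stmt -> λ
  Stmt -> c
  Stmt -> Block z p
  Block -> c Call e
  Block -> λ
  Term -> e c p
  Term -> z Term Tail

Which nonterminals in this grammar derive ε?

{ Block, Stmt, Tail }

Directly nullable (have an λ-production): Tail, Stmt, Block.
No other nonterminal has a production whose RHS symbols are all nullable.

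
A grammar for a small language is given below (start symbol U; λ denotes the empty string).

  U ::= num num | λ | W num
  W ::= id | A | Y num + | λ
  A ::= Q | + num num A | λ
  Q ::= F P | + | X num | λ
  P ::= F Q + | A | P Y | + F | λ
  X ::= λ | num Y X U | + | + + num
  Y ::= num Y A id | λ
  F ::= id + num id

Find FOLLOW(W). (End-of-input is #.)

{ num }

In U ::= W num: add FIRST(num) = { num }.
Union: FOLLOW(W) = { num }.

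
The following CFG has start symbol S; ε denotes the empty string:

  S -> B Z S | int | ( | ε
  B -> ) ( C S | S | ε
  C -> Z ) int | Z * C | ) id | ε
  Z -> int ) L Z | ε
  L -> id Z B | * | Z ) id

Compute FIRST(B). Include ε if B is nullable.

{ (, ), int, ε }

B -> ) ( C S contributes {)}.
From B -> S: add FIRST(S) = { (, ), int, ε } (including ε since S is nullable).
B -> ε contributes ε.
Union: FIRST(B) = { (, ), int, ε }.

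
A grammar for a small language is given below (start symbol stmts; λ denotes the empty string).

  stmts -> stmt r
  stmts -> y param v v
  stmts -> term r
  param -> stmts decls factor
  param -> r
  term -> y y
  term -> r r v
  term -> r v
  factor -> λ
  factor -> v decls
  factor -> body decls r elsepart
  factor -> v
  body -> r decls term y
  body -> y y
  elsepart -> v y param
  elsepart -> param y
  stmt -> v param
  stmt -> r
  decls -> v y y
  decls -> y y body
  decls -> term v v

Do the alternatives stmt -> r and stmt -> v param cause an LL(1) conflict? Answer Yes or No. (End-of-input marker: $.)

No

FIRST(r) = { r } and FIRST(v param) = { v }.
The FIRST sets are disjoint and neither alternative is nullable — no conflict.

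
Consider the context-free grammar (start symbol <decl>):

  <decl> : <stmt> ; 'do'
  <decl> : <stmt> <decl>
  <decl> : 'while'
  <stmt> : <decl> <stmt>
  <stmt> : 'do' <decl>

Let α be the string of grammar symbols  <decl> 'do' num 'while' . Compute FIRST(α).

{ 'do', 'while' }

Add FIRST(<decl>) = { 'do', 'while' }; <decl> is not nullable, stop.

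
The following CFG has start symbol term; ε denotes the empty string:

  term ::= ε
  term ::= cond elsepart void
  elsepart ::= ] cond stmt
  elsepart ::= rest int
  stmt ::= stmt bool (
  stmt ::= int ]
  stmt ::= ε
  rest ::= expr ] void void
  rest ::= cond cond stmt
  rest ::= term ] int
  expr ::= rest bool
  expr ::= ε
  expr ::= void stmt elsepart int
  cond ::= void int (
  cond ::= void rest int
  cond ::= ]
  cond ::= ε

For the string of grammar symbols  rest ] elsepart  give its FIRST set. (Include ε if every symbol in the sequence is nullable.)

Add FIRST(rest)\{ε} = { ], bool, int, void }; rest is nullable, continue.
] is a terminal; add {]} and stop.

{ ], bool, int, void }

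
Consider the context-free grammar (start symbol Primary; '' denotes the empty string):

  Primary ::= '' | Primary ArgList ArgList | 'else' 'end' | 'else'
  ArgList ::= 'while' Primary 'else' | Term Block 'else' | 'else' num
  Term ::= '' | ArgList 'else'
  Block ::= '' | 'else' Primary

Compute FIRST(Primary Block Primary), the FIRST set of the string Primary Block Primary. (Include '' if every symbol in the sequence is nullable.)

Add FIRST(Primary)\{''} = { 'else', 'while' }; Primary is nullable, continue.
Add FIRST(Block)\{''} = { 'else' }; Block is nullable, continue.
Add FIRST(Primary)\{''} = { 'else', 'while' }; Primary is nullable, continue.
Every symbol is nullable, so include ''.

{ 'else', 'while', '' }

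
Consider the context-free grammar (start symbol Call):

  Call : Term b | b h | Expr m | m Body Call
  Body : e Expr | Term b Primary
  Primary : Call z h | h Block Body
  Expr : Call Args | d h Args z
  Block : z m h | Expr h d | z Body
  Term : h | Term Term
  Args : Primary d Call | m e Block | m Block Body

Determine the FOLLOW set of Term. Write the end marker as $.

{ b, h }

In Call : Term b: add FIRST(b) = { b }.
In Body : Term b Primary: add FIRST(b Primary) = { b }.
In Term : Term Term: add FIRST(Term) = { h }.
In Term : Term Term: Term is at the end, add FOLLOW(Term) = { b, h }.
Union: FOLLOW(Term) = { b, h }.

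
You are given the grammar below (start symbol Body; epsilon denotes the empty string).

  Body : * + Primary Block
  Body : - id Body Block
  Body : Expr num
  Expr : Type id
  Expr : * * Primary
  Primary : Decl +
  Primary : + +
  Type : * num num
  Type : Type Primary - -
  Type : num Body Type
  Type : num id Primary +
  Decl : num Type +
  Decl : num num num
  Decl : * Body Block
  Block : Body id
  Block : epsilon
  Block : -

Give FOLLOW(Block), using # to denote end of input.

In Body : * + Primary Block: Block is at the end, add FOLLOW(Body) = { #, *, +, -, id, num }.
In Body : - id Body Block: Block is at the end, add FOLLOW(Body) = { #, *, +, -, id, num }.
In Decl : * Body Block: Block is at the end, add FOLLOW(Decl) = { + }.
Union: FOLLOW(Block) = { #, *, +, -, id, num }.

{ #, *, +, -, id, num }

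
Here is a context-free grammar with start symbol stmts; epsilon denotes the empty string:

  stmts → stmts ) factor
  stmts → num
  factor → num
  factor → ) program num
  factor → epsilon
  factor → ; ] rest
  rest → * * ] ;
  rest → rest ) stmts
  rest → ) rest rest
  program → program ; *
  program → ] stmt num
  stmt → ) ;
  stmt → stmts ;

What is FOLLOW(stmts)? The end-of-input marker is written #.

stmts is the start symbol, so # ∈ FOLLOW(stmts).
In stmts → stmts ) factor: add FIRST() factor) = { ) }.
In rest → rest ) stmts: stmts is at the end, add FOLLOW(rest) = { #, ), *, ; }.
In stmt → stmts ;: add FIRST(;) = { ; }.
Union: FOLLOW(stmts) = { #, ), *, ; }.

{ #, ), *, ; }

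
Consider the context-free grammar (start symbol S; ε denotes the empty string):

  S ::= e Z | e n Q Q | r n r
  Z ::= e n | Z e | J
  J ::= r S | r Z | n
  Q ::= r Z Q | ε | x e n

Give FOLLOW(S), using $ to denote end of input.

S is the start symbol, so $ ∈ FOLLOW(S).
In J ::= r S: S is at the end, add FOLLOW(J) = { $, e, r, x }.
Union: FOLLOW(S) = { $, e, r, x }.

{ $, e, r, x }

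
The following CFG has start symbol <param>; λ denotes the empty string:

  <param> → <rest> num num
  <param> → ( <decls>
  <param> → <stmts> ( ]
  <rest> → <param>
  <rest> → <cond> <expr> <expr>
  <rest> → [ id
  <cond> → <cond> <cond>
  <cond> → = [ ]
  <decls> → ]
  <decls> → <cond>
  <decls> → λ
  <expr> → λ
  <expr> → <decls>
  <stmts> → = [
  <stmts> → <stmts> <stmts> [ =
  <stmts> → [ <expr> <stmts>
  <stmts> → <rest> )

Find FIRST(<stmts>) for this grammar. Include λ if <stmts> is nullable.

{ (, =, [ }

<stmts> → = [ contributes {=}.
From <stmts> → <stmts> <stmts> [ =: add FIRST(<stmts>) = { (, =, [ }.
<stmts> → [ <expr> <stmts> contributes {[}.
From <stmts> → <rest> ): add FIRST(<rest>) = { (, =, [ }.
Union: FIRST(<stmts>) = { (, =, [ }.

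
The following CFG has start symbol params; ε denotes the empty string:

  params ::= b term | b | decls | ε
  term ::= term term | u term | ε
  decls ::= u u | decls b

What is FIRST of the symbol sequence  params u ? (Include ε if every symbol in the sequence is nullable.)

{ b, u }

Add FIRST(params)\{ε} = { b, u }; params is nullable, continue.
u is a terminal; add {u} and stop.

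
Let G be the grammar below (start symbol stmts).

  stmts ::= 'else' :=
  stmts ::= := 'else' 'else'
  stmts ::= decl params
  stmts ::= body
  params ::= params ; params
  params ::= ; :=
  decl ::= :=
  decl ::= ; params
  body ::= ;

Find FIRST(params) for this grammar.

From params ::= params ; params: add FIRST(params) = { ; }.
params ::= ; := contributes {;}.
Union: FIRST(params) = { ; }.

{ ; }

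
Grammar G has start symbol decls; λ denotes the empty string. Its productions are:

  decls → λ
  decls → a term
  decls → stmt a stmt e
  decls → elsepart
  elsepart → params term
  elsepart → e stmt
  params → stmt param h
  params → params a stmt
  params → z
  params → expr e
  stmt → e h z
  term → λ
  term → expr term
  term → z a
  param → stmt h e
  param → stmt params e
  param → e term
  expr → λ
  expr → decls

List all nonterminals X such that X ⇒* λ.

Directly nullable (have an λ-production): decls, term, expr.
No other nonterminal has a production whose RHS symbols are all nullable.

{ decls, expr, term }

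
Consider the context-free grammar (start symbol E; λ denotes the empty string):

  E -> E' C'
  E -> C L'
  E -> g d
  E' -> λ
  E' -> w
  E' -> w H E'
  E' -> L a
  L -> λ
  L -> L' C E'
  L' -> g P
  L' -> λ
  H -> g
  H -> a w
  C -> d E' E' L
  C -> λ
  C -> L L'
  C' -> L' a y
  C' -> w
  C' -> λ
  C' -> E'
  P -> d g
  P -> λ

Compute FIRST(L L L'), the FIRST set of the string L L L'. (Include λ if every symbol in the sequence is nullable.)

{ a, d, g, w, λ }

Add FIRST(L)\{λ} = { a, d, g, w }; L is nullable, continue.
Add FIRST(L)\{λ} = { a, d, g, w }; L is nullable, continue.
Add FIRST(L')\{λ} = { g }; L' is nullable, continue.
Every symbol is nullable, so include λ.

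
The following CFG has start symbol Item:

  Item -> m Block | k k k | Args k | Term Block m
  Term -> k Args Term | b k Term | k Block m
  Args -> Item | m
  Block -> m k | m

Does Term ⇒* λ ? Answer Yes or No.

No nonterminal in this grammar is nullable.
No production of Term has an RHS whose symbols are all nullable, so Term is not nullable.

No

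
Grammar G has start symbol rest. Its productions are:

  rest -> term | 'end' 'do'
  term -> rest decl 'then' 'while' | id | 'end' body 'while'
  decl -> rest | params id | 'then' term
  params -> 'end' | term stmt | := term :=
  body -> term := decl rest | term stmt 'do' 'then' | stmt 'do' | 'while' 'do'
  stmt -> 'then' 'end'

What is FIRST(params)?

params -> 'end' contributes {'end'}.
From params -> term stmt: add FIRST(term) = { 'end', id }.
params -> := term := contributes {:=}.
Union: FIRST(params) = { 'end', :=, id }.

{ 'end', :=, id }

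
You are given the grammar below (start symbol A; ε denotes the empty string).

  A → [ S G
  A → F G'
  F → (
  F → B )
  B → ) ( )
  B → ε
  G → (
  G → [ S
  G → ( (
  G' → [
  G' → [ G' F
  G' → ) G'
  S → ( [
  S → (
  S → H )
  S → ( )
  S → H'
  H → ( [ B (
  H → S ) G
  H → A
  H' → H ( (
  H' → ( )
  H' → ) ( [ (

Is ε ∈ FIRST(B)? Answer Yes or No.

B has an ε-production, so B ⇒ ε.

Yes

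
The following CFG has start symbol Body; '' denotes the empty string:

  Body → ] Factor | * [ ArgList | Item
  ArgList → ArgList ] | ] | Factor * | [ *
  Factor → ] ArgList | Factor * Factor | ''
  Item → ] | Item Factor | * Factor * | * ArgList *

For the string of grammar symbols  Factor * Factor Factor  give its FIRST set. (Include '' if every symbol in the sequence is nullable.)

{ *, ] }

Add FIRST(Factor)\{''} = { *, ] }; Factor is nullable, continue.
* is a terminal; add {*} and stop.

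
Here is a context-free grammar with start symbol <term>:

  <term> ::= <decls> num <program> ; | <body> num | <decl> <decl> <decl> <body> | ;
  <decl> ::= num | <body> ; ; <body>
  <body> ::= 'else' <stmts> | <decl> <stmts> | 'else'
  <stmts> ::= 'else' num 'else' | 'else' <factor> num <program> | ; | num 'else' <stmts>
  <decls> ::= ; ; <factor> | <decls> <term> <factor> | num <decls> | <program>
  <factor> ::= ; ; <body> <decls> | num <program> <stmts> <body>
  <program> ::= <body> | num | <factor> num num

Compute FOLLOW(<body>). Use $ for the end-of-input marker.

In <term> ::= <body> num: add FIRST(num) = { num }.
In <term> ::= <decl> <decl> <decl> <body>: <body> is at the end, add FOLLOW(<term>) = { $, ;, num }.
In <decl> ::= <body> ; ; <body>: add FIRST(; ; <body>) = { ; }.
In <decl> ::= <body> ; ; <body>: <body> is at the end, add FOLLOW(<decl>) = { 'else', ;, num }.
In <factor> ::= ; ; <body> <decls>: add FIRST(<decls>) = { 'else', ;, num }.
In <factor> ::= num <program> <stmts> <body>: <body> is at the end, add FOLLOW(<factor>) = { 'else', ;, num }.
In <program> ::= <body>: <body> is at the end, add FOLLOW(<program>) = { $, 'else', ;, num }.
Union: FOLLOW(<body>) = { $, 'else', ;, num }.

{ $, 'else', ;, num }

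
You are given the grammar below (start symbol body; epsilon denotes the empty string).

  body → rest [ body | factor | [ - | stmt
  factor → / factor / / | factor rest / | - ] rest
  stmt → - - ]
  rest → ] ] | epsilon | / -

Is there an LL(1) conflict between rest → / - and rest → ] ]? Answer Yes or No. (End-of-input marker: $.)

FIRST(/ -) = { / } and FIRST(] ]) = { ] }.
The FIRST sets are disjoint and neither alternative is nullable — no conflict.

No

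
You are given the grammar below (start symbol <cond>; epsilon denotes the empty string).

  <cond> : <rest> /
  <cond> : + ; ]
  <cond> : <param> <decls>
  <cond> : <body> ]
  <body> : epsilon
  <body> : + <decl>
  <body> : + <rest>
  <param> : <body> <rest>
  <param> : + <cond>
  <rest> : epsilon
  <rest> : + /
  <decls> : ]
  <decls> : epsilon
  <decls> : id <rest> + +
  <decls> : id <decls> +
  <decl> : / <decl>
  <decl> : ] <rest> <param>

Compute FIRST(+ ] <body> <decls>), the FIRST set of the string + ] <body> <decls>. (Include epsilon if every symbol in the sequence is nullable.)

+ is a terminal; add {+} and stop.

{ + }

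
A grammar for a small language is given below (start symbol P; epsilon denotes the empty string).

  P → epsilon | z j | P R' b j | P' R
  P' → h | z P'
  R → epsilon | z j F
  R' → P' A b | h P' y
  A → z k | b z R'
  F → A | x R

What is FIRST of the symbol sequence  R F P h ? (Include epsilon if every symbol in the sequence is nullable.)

{ b, x, z }

Add FIRST(R)\{epsilon} = { z }; R is nullable, continue.
Add FIRST(F) = { b, x, z }; F is not nullable, stop.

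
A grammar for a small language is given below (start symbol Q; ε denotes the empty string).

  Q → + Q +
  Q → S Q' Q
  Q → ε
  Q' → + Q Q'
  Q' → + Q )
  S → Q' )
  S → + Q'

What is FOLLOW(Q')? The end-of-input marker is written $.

{ $, ), + }

In Q → S Q' Q: add FIRST(Q)\{ε} = { + }.
  Since Q is nullable, also add FOLLOW(Q) = { $, ), + }.
In Q' → + Q Q': Q' is at the end, add FOLLOW(Q') = { $, ), + }.
In S → Q' ): add FIRST()) = { ) }.
In S → + Q': Q' is at the end, add FOLLOW(S) = { + }.
Union: FOLLOW(Q') = { $, ), + }.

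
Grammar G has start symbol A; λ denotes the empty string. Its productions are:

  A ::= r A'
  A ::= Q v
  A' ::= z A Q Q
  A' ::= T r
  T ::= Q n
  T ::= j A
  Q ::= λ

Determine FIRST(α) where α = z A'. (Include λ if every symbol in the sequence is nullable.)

{ z }

z is a terminal; add {z} and stop.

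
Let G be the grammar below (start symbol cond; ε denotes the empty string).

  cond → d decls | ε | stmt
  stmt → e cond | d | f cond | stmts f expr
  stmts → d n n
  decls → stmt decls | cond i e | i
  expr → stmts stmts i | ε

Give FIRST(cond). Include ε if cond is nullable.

cond → d decls contributes {d}.
cond → ε contributes ε.
From cond → stmt: add FIRST(stmt) = { d, e, f }.
Union: FIRST(cond) = { d, e, f, ε }.

{ d, e, f, ε }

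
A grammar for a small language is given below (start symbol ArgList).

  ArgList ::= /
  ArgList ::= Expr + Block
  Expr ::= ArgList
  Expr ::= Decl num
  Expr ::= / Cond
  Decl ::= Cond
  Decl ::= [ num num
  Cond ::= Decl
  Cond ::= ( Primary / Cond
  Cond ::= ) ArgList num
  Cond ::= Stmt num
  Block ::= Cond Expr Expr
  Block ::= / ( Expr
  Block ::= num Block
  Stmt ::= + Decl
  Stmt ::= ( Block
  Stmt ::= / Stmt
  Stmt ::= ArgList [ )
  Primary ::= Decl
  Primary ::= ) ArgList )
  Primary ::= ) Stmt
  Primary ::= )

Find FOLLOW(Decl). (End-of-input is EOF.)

In Expr ::= Decl num: add FIRST(num) = { num }.
In Cond ::= Decl: Decl is at the end, add FOLLOW(Cond) = { EOF, (, ), +, /, [, num }.
In Stmt ::= + Decl: Decl is at the end, add FOLLOW(Stmt) = { /, num }.
In Primary ::= Decl: Decl is at the end, add FOLLOW(Primary) = { / }.
Union: FOLLOW(Decl) = { EOF, (, ), +, /, [, num }.

{ EOF, (, ), +, /, [, num }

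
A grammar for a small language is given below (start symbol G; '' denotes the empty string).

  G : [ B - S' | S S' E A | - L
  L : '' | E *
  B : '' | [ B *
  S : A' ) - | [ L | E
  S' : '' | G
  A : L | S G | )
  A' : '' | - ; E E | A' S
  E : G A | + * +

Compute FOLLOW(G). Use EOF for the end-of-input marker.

G is the start symbol, so EOF ∈ FOLLOW(G).
In S' : G: G is at the end, add FOLLOW(S') = { EOF, ), *, +, -, [ }.
In A : S G: G is at the end, add FOLLOW(A) = { EOF, ), *, +, -, [ }.
In E : G A: add FIRST(A)\{''} = { ), +, -, [ }.
  Since A is nullable, also add FOLLOW(E) = { EOF, ), *, +, -, [ }.
Union: FOLLOW(G) = { EOF, ), *, +, -, [ }.

{ EOF, ), *, +, -, [ }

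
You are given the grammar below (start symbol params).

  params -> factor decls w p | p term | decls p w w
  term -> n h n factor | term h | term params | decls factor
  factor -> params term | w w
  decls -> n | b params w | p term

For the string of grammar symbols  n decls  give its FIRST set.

n is a terminal; add {n} and stop.

{ n }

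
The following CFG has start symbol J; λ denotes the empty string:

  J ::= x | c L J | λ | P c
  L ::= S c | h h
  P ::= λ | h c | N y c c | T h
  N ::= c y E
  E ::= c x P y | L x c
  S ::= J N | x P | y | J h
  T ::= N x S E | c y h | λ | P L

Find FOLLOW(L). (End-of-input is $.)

{ $, c, h, x, y }

In J ::= c L J: add FIRST(J)\{λ} = { c, h, x, y }.
  Since J is nullable, also add FOLLOW(J) = { $, c, h }.
In E ::= L x c: add FIRST(x c) = { x }.
In T ::= P L: L is at the end, add FOLLOW(T) = { h }.
Union: FOLLOW(L) = { $, c, h, x, y }.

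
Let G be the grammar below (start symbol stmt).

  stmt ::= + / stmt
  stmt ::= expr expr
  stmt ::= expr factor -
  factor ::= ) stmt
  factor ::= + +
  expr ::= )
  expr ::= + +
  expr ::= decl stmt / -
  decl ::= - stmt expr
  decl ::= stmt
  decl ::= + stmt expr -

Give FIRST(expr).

{ ), +, - }

expr ::= ) contributes {)}.
expr ::= + + contributes {+}.
From expr ::= decl stmt / -: add FIRST(decl) = { ), +, - }.
Union: FIRST(expr) = { ), +, - }.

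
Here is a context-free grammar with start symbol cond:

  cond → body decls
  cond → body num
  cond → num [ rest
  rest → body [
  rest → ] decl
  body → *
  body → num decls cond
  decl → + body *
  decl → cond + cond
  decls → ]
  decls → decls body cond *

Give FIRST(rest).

{ *, ], num }

From rest → body [: add FIRST(body) = { *, num }.
rest → ] decl contributes {]}.
Union: FIRST(rest) = { *, ], num }.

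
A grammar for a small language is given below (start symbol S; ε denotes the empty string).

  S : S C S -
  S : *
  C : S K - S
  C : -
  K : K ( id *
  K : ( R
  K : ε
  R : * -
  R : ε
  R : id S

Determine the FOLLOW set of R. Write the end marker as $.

{ (, - }

In K : ( R: R is at the end, add FOLLOW(K) = { (, - }.
Union: FOLLOW(R) = { (, - }.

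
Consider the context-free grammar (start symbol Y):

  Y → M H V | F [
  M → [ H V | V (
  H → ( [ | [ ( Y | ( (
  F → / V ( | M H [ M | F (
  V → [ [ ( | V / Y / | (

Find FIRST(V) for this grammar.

{ (, [ }

V → [ [ ( contributes {[}.
From V → V / Y /: add FIRST(V) = { (, [ }.
V → ( contributes {(}.
Union: FIRST(V) = { (, [ }.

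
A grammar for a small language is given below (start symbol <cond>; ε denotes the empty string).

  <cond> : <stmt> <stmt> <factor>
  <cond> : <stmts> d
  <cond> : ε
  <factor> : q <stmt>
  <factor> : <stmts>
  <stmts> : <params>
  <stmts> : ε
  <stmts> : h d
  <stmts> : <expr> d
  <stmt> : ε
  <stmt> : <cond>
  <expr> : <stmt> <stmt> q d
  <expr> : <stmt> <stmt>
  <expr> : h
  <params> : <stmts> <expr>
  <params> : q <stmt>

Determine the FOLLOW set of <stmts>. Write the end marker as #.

{ #, d, h, q }

In <cond> : <stmts> d: add FIRST(d) = { d }.
In <factor> : <stmts>: <stmts> is at the end, add FOLLOW(<factor>) = { #, d, h, q }.
In <params> : <stmts> <expr>: add FIRST(<expr>)\{ε} = { d, h, q }.
  Since <expr> is nullable, also add FOLLOW(<params>) = { #, d, h, q }.
Union: FOLLOW(<stmts>) = { #, d, h, q }.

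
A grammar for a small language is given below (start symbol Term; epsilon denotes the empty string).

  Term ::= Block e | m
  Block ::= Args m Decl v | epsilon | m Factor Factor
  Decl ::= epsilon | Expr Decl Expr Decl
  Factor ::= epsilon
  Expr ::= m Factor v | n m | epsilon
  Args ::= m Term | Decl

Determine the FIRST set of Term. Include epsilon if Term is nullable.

From Term ::= Block e: Block nullable, take FIRST(Block) ∪ {e} = { e, m, n }.
Term ::= m contributes {m}.
Union: FIRST(Term) = { e, m, n }.

{ e, m, n }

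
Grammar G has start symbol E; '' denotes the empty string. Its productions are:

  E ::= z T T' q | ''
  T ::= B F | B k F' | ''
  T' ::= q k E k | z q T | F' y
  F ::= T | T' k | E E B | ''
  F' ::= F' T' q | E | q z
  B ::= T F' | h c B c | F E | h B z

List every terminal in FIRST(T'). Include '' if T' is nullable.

{ q, y, z }

T' ::= q k E k contributes {q}.
T' ::= z q T contributes {z}.
From T' ::= F' y: F' nullable, take FIRST(F') ∪ {y} = { q, y, z }.
Union: FIRST(T') = { q, y, z }.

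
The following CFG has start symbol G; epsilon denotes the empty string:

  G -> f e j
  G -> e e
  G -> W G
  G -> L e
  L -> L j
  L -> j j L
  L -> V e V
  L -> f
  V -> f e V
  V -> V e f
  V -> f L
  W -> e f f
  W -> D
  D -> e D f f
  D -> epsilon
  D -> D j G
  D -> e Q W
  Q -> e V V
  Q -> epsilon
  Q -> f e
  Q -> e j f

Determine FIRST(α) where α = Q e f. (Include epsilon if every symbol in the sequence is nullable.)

Add FIRST(Q)\{epsilon} = { e, f }; Q is nullable, continue.
e is a terminal; add {e} and stop.

{ e, f }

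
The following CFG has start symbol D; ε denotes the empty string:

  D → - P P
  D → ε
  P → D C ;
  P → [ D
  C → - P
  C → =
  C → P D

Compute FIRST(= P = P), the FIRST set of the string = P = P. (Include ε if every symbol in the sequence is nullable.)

{ = }

= is a terminal; add {=} and stop.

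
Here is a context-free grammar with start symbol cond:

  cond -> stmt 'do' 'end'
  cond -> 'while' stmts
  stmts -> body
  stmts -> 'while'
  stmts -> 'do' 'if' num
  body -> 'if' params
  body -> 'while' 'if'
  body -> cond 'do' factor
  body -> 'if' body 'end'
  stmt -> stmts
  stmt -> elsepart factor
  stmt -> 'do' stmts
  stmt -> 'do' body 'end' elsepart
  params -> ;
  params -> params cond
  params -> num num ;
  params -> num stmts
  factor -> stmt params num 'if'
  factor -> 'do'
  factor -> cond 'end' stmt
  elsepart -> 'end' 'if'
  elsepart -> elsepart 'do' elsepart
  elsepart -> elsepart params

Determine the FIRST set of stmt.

From stmt -> stmts: add FIRST(stmts) = { 'do', 'end', 'if', 'while' }.
From stmt -> elsepart factor: add FIRST(elsepart) = { 'end' }.
stmt -> 'do' stmts contributes {'do'}.
stmt -> 'do' body 'end' elsepart contributes {'do'}.
Union: FIRST(stmt) = { 'do', 'end', 'if', 'while' }.

{ 'do', 'end', 'if', 'while' }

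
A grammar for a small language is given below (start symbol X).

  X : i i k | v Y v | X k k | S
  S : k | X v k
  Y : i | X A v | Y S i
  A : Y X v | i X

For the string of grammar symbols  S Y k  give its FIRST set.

{ i, k, v }

Add FIRST(S) = { i, k, v }; S is not nullable, stop.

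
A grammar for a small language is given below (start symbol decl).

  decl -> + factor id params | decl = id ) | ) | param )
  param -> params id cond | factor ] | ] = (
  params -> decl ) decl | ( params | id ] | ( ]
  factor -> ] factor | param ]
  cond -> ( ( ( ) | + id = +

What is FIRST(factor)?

{ (, ), +, ], id }

factor -> ] factor contributes {]}.
From factor -> param ]: add FIRST(param) = { (, ), +, ], id }.
Union: FIRST(factor) = { (, ), +, ], id }.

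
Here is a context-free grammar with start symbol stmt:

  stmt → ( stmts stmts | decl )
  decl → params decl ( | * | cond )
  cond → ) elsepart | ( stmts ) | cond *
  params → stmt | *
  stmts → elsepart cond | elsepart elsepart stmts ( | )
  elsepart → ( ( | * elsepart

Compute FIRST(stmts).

{ (, ), * }

From stmts → elsepart cond: add FIRST(elsepart) = { (, * }.
From stmts → elsepart elsepart stmts (: add FIRST(elsepart) = { (, * }.
stmts → ) contributes {)}.
Union: FIRST(stmts) = { (, ), * }.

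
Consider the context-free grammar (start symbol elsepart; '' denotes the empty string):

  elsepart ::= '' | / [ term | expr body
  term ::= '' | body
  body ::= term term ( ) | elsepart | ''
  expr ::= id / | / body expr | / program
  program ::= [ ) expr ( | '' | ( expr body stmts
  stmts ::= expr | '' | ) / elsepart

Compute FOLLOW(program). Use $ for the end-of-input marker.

{ $, (, ), /, id }

In expr ::= / program: program is at the end, add FOLLOW(expr) = { $, (, ), /, id }.
Union: FOLLOW(program) = { $, (, ), /, id }.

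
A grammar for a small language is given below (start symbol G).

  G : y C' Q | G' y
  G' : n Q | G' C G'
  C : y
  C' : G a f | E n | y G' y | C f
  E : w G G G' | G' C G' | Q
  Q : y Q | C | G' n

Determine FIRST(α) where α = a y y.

a is a terminal; add {a} and stop.

{ a }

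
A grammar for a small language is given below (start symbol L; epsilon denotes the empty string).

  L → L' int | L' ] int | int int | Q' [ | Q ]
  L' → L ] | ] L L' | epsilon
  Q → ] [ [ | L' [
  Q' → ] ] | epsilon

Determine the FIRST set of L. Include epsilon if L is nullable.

{ [, ], int }

From L → L' int: L' nullable, take FIRST(L') ∪ {int} = { [, ], int }.
From L → L' ] int: L' nullable, take FIRST(L') ∪ {]} = { [, ], int }.
L → int int contributes {int}.
From L → Q' [: Q' nullable, take FIRST(Q') ∪ {[} = { [, ] }.
From L → Q ]: add FIRST(Q) = { [, ], int }.
Union: FIRST(L) = { [, ], int }.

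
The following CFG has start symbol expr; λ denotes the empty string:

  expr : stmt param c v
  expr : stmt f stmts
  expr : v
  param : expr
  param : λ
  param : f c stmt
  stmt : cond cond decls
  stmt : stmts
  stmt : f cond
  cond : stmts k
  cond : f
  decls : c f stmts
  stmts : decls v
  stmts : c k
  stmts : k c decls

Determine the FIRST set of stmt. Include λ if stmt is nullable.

From stmt : cond cond decls: add FIRST(cond) = { c, f, k }.
From stmt : stmts: add FIRST(stmts) = { c, k }.
stmt : f cond contributes {f}.
Union: FIRST(stmt) = { c, f, k }.

{ c, f, k }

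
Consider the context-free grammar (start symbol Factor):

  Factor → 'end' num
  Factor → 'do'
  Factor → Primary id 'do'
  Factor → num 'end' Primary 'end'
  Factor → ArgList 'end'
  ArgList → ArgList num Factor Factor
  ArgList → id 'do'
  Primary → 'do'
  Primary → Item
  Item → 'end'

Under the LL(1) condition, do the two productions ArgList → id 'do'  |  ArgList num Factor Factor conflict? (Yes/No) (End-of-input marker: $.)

Yes

FIRST(id 'do') = { id } and FIRST(ArgList num Factor Factor) = { id }.
Both contain id, so the two alternatives are not disjoint — LL(1) conflict.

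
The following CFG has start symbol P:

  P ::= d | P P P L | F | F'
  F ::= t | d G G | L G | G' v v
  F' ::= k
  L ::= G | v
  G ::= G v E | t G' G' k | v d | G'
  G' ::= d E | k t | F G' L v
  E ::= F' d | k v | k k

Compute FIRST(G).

{ d, k, t, v }

From G ::= G v E: add FIRST(G) = { d, k, t, v }.
G ::= t G' G' k contributes {t}.
G ::= v d contributes {v}.
From G ::= G': add FIRST(G') = { d, k, t, v }.
Union: FIRST(G) = { d, k, t, v }.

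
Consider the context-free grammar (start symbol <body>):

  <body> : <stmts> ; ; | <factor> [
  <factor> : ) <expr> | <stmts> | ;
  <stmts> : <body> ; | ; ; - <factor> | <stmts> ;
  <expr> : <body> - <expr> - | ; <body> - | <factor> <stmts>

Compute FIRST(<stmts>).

From <stmts> : <body> ;: add FIRST(<body>) = { ), ; }.
<stmts> : ; ; - <factor> contributes {;}.
From <stmts> : <stmts> ;: add FIRST(<stmts>) = { ), ; }.
Union: FIRST(<stmts>) = { ), ; }.

{ ), ; }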